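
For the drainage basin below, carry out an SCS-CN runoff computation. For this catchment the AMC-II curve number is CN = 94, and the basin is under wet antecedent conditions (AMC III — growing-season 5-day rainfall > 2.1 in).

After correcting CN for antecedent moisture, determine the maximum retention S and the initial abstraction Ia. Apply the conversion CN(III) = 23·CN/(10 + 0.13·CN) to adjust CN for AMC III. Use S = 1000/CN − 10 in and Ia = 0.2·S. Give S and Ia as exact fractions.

Adjust CN=94 to AMC III: 23·94/(10 + 0.13·94) → 2162 ÷ (1111/50) = 108100/1111 ≈ 97.300
Retention S: 1000/CN − 10 with CN=97.300 → S = 300/1081 ≈ 0.278 in
Ia = 0.2S: 0.2·0.278 = 0.056 in (exactly 60/1081)

S = 300/1081 in ≈ 0.278 in; Ia = 60/1081 in ≈ 0.056 in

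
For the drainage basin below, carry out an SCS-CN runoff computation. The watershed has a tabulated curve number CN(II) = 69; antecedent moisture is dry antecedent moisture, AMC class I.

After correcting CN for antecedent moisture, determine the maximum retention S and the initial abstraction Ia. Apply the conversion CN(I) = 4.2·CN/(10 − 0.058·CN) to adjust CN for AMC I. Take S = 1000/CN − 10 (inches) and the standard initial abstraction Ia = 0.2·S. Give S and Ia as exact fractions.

S = 15500/1449 in ≈ 10.697 in; Ia = 3100/1449 in ≈ 2.139 in

Adjust CN=69 to AMC I: 4.2·69/(10 − 0.058·69) → (1449/5) ÷ (2999/500) = 144900/2999 ≈ 48.316
Max retention: S = 1000/(144900/2999) − 10 = 15500/1449 in (≈ 10.697 in)
Ia = 0.2·(15500/1449) = 3100/1449 in ≈ 2.139 in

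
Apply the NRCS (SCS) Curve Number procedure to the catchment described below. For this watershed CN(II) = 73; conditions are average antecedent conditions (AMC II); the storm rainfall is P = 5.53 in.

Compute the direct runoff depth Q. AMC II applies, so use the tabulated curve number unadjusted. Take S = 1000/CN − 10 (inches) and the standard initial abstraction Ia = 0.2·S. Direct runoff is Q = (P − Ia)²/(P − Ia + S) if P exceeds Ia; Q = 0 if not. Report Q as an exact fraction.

Average conditions: CN = 73 (no AMC adjustment).
Retention S: 1000/CN − 10 with CN=73.000 → S = 270/73 ≈ 3.699 in
Ia = 0.2S: 0.2·3.699 = 0.740 in (exactly 54/73)
P − Ia = 5.530 − 0.740 = 34969/7300 ≈ 4.790 in (> 0, runoff occurs)
Q: (34969/7300)² ÷ (61969/7300) = 1222830961/452373700 in (≈ 2.703 in)

Q = 1222830961/452373700 in ≈ 2.703 in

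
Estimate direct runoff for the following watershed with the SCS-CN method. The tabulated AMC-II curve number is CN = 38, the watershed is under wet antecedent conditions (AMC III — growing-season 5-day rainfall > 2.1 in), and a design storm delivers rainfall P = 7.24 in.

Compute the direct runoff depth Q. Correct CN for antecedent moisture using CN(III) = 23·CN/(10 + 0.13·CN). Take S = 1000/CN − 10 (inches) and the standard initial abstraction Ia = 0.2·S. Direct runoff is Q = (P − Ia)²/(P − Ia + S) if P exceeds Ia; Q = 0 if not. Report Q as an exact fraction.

Q = 4044578409/1541484725 in ≈ 2.624 in

Wet (AMC III): CN(III) = 23·38/(10 + 0.13·38) = 874/(747/50) = 43700/747 ≈ 58.501
Max retention: S = 1000/(43700/747) − 10 = 3100/437 in (≈ 7.094 in)
Initial abstraction Ia = S/5 = (3100/437)/5 = 620/437 ≈ 1.419 in
Since P=7.240 > Ia=1.419: effective rainfall P−Ia = 63597/10925 in
Q: (63597/10925)² ÷ (141097/10925) = 4044578409/1541484725 in (≈ 2.624 in)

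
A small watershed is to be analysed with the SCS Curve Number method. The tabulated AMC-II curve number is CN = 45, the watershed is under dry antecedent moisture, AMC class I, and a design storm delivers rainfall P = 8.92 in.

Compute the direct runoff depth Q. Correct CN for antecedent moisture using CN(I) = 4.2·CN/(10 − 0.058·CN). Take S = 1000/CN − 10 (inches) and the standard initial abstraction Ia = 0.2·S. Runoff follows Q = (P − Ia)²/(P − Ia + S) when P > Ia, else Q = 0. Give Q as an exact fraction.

Dry (AMC I): CN(I) = 4.2·45/(10 − 0.058·45) = 189/(739/100) = 18900/739 ≈ 25.575
Max retention: S = 1000/(18900/739) − 10 = 5500/189 in (≈ 29.101 in)
Ia = 0.2·(5500/189) = 1100/189 in ≈ 5.820 in
Excess rainfall: 8.920 − 5.820 = 3.100 in; P > Ia so Q > 0
Runoff Q = (P−Ia)²/(P−Ia+S) = (3.100)²/(3.100+29.101) = 214534609/718894575 ≈ 0.298 in

Q = 214534609/718894575 in ≈ 0.298 in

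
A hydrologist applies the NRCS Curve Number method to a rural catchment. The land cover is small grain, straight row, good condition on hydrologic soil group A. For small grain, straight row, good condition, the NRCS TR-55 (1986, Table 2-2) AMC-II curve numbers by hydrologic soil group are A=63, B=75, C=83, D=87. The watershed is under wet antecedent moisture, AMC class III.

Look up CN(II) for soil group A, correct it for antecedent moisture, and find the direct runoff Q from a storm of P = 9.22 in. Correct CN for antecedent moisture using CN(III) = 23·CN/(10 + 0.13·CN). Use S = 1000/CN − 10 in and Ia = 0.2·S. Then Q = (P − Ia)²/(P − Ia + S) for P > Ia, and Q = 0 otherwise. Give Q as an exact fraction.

Q = 398147118121/59118403050 in ≈ 6.735 in

NRCS table: small grain, straight row, good condition, soil group A → CN(II) = 63
Wet (AMC III): CN(III) = 23·63/(10 + 0.13·63) = 1449/(1819/100) = 144900/1819 ≈ 79.659
S = 1000/(144900/1819) − 10 = 3700/1449 in ≈ 2.553 in
Initial abstraction Ia = S/5 = (3700/1449)/5 = 740/1449 ≈ 0.511 in
Excess rainfall: 9.220 − 0.511 = 8.709 in; P > Ia so Q > 0
Q = (630989/72450)²/((630989/72450) + 3700/1449) = (398147118121/5249002500)/(815989/72450) = 398147118121/59118403050 in ≈ 6.735 in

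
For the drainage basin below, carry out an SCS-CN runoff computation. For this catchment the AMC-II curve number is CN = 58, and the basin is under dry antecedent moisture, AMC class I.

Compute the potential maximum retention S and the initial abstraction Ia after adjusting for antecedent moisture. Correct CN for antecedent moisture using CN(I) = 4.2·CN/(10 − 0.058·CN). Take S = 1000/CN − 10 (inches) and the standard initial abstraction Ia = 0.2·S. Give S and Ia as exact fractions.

Adjust CN=58 to AMC I: 4.2·58/(10 − 0.058·58) → (1218/5) ÷ (1659/250) = 2900/79 ≈ 36.709
Retention S: 1000/CN − 10 with CN=36.709 → S = 500/29 ≈ 17.241 in
Ia = 0.2S: 0.2·17.241 = 3.448 in (exactly 100/29)

S = 500/29 in ≈ 17.241 in; Ia = 100/29 in ≈ 3.448 in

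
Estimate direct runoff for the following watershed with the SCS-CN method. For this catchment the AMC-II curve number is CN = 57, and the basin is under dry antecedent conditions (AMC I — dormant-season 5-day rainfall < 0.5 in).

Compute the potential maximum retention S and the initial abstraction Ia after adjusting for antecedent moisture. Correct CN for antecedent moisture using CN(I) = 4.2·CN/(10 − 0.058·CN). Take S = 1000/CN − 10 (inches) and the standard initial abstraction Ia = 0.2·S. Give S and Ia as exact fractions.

S = 21500/1197 in ≈ 17.962 in; Ia = 4300/1197 in ≈ 3.592 in

CN(I) from CN(II)=57: (4.2·57)/(10 − 0.058·57) = 119700/3347 ≈ 35.763
Retention S: 1000/CN − 10 with CN=35.763 → S = 21500/1197 ≈ 17.962 in
Initial abstraction Ia = S/5 = (21500/1197)/5 = 4300/1197 ≈ 3.592 in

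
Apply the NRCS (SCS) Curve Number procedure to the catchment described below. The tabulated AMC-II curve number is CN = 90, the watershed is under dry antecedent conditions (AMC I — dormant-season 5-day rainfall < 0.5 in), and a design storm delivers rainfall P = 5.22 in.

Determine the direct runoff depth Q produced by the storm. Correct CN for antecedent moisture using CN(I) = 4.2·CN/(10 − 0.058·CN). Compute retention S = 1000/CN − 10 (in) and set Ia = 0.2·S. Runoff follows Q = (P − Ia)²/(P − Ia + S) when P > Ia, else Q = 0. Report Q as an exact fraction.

Q = 1965060241/655159050 in ≈ 2.999 in

Adjust CN=90 to AMC I: 4.2·90/(10 − 0.058·90) → 378 ÷ (239/50) = 18900/239 ≈ 79.079
S = 1000/(18900/239) − 10 = 500/189 in ≈ 2.646 in
Initial abstraction Ia = S/5 = (500/189)/5 = 100/189 ≈ 0.529 in
Excess rainfall: 5.220 − 0.529 = 4.691 in; P > Ia so Q > 0
Runoff Q = (P−Ia)²/(P−Ia+S) = (4.691)²/(4.691+2.646) = 1965060241/655159050 ≈ 2.999 in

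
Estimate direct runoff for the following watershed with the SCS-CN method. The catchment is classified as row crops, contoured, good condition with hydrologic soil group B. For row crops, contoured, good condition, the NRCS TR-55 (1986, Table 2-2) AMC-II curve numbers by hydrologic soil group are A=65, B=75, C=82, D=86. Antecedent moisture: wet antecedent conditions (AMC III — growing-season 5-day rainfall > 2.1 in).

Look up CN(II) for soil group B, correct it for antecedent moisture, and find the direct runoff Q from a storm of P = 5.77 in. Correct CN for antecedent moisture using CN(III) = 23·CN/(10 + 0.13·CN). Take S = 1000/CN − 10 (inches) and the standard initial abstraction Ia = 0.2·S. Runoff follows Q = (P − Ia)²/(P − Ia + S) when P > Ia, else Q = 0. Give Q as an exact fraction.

Q = 1429822969/329909700 in ≈ 4.334 in

NRCS table: row crops, contoured, good condition, soil group B → CN(II) = 75
Adjust CN=75 to AMC III: 23·75/(10 + 0.13·75) → 1725 ÷ (79/4) = 6900/79 ≈ 87.342
Retention S: 1000/CN − 10 with CN=87.342 → S = 100/69 ≈ 1.449 in
Ia = 0.2S: 0.2·1.449 = 0.290 in (exactly 20/69)
Excess rainfall: 5.770 − 0.290 = 5.480 in; P > Ia so Q > 0
Q = (37813/6900)²/((37813/6900) + 100/69) = (1429822969/47610000)/(47813/6900) = 1429822969/329909700 in ≈ 4.334 in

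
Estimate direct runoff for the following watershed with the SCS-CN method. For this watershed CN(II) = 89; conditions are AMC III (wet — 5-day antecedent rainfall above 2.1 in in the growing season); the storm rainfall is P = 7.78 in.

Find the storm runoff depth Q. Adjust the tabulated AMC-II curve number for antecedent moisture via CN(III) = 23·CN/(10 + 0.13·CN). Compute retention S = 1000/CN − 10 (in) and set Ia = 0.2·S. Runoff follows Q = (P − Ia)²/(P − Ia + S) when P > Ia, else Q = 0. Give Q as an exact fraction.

Q = 616669390089/86002965050 in ≈ 7.170 in

Wet (AMC III): CN(III) = 23·89/(10 + 0.13·89) = 2047/(2157/100) = 204700/2157 ≈ 94.900
Retention S: 1000/CN − 10 with CN=94.900 → S = 1100/2047 ≈ 0.537 in
Ia = 0.2·(1100/2047) = 220/2047 in ≈ 0.107 in
Excess rainfall: 7.780 − 0.107 = 7.673 in; P > Ia so Q > 0
Q = (785283/102350)²/((785283/102350) + 1100/2047) = (616669390089/10475522500)/(840283/102350) = 616669390089/86002965050 in ≈ 7.170 in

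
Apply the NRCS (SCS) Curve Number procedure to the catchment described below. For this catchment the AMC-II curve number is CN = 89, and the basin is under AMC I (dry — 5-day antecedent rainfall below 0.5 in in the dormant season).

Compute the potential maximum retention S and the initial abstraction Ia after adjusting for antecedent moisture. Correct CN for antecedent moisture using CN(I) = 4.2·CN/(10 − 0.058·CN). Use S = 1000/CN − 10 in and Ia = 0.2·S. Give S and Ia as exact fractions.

S = 5500/1869 in ≈ 2.943 in; Ia = 1100/1869 in ≈ 0.589 in

Adjust CN=89 to AMC I: 4.2·89/(10 − 0.058·89) → (1869/5) ÷ (2419/500) = 186900/2419 ≈ 77.263
Retention S: 1000/CN − 10 with CN=77.263 → S = 5500/1869 ≈ 2.943 in
Ia = 0.2S: 0.2·2.943 = 0.589 in (exactly 1100/1869)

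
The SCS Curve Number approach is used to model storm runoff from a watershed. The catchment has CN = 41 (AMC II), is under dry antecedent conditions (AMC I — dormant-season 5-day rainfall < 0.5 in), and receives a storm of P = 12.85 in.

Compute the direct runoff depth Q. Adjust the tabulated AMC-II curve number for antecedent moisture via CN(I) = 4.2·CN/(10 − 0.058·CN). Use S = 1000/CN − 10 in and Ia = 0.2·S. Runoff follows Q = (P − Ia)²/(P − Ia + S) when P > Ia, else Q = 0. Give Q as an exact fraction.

Dry (AMC I): CN(I) = 4.2·41/(10 − 0.058·41) = (861/5)/(3811/500) = 86100/3811 ≈ 22.592
Retention S: 1000/CN − 10 with CN=22.592 → S = 29500/861 ≈ 34.262 in
Ia = 0.2·(29500/861) = 5900/861 in ≈ 6.852 in
Since P=12.850 > Ia=6.852: effective rainfall P−Ia = 103277/17220 in
Q = (103277/17220)²/((103277/17220) + 29500/861) = (10666138729/296528400)/(693277/17220) = 10666138729/11938229940 in ≈ 0.893 in

Q = 10666138729/11938229940 in ≈ 0.893 in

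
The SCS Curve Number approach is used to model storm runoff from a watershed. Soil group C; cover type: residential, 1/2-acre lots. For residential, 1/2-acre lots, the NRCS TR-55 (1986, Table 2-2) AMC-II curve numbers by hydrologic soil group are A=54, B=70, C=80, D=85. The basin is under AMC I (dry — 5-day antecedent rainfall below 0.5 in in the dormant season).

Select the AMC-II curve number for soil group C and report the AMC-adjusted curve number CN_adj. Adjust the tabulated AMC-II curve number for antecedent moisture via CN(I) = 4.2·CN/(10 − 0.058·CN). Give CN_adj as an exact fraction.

NRCS table: residential, 1/2-acre lots, soil group C → CN(II) = 80
Adjust CN=80 to AMC I: 4.2·80/(10 − 0.058·80) → 336 ÷ (134/25) = 4200/67 ≈ 62.687

CN_adj = 4200/67 ≈ 62.687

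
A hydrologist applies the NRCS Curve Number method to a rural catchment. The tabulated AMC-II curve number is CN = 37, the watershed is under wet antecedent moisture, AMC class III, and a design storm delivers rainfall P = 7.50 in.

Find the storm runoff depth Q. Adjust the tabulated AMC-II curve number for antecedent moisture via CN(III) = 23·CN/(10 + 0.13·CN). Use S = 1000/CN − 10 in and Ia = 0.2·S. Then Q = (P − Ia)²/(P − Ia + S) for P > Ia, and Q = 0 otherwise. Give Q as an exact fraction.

Adjust CN=37 to AMC III: 23·37/(10 + 0.13·37) → 851 ÷ (1481/100) = 85100/1481 ≈ 57.461
Retention S: 1000/CN − 10 with CN=57.461 → S = 6300/851 ≈ 7.403 in
Initial abstraction Ia = S/5 = (6300/851)/5 = 1260/851 ≈ 1.481 in
Excess rainfall: 7.500 − 1.481 = 6.019 in; P > Ia so Q > 0
Q = (10245/1702)²/((10245/1702) + 6300/851) = (104960025/2896804)/(22845/1702) = 6997335/2592146 in ≈ 2.699 in

Q = 6997335/2592146 in ≈ 2.699 in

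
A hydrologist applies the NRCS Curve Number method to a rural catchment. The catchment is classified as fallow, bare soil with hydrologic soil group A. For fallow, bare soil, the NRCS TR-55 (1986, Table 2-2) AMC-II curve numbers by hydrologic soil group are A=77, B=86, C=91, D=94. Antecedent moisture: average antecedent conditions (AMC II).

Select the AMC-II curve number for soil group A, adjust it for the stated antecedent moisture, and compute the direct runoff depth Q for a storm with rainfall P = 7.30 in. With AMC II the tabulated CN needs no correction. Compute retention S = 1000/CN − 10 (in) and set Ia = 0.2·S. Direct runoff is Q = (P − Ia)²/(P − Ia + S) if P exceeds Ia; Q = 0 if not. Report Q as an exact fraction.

Q = 26635921/5744970 in ≈ 4.636 in

NRCS table: fallow, bare soil, soil group A → CN(II) = 77
CN(II) = 77; AMC II needs no correction.
Retention S: 1000/CN − 10 with CN=77.000 → S = 230/77 ≈ 2.987 in
Ia = 0.2·(230/77) = 46/77 in ≈ 0.597 in
Excess rainfall: 7.300 − 0.597 = 6.703 in; P > Ia so Q > 0
Runoff Q = (P−Ia)²/(P−Ia+S) = (6.703)²/(6.703+2.987) = 26635921/5744970 ≈ 4.636 in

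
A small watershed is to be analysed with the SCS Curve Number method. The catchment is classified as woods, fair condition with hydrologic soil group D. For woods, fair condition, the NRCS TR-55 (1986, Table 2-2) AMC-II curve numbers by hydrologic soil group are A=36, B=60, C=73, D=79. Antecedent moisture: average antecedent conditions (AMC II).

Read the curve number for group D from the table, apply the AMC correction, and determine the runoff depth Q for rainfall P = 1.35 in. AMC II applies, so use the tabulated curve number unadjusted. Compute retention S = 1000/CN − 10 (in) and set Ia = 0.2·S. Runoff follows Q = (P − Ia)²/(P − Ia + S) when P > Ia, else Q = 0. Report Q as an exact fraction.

Q = 557283/2892980 in ≈ 0.193 in

NRCS table: woods, fair condition, soil group D → CN(II) = 79
AMC II — tabulated CN = 79 applies directly.
Retention S: 1000/CN − 10 with CN=79.000 → S = 210/79 ≈ 2.658 in
Ia = 0.2·(210/79) = 42/79 in ≈ 0.532 in
Since P=1.350 > Ia=0.532: effective rainfall P−Ia = 1293/1580 in
Q = (1293/1580)²/((1293/1580) + 210/79) = (1671849/2496400)/(5493/1580) = 557283/2892980 in ≈ 0.193 in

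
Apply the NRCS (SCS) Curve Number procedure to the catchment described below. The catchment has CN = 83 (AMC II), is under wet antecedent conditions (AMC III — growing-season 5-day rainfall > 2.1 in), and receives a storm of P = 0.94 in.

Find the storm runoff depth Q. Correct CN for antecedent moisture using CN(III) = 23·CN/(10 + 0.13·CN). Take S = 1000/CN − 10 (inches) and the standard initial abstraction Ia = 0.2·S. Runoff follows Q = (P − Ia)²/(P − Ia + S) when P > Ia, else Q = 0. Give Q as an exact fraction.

Adjust CN=83 to AMC III: 23·83/(10 + 0.13·83) → 1909 ÷ (2079/100) = 190900/2079 ≈ 91.823
Max retention: S = 1000/(190900/2079) − 10 = 1700/1909 in (≈ 0.891 in)
Initial abstraction Ia = S/5 = (1700/1909)/5 = 340/1909 ≈ 0.178 in
Excess rainfall: 0.940 − 0.178 = 0.762 in; P > Ia so Q > 0
Q = (72723/95450)²/((72723/95450) + 1700/1909) = (5288634729/9110702500)/(157723/95450) = 5288634729/15054660350 in ≈ 0.351 in

Q = 5288634729/15054660350 in ≈ 0.351 in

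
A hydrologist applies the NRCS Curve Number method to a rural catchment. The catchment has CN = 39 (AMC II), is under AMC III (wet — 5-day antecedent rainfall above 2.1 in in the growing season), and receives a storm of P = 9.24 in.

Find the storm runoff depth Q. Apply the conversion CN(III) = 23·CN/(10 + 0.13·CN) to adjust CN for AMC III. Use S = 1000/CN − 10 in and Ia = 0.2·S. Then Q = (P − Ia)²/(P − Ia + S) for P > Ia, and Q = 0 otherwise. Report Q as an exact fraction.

CN(III) from CN(II)=39: (23·39)/(10 + 0.13·39) = 89700/1507 ≈ 59.522
Retention S: 1000/CN − 10 with CN=59.522 → S = 6100/897 ≈ 6.800 in
Initial abstraction Ia = S/5 = (6100/897)/5 = 1220/897 ≈ 1.360 in
Excess rainfall: 9.240 − 1.360 = 7.880 in; P > Ia so Q > 0
Q: (176707/22425)² ÷ (329207/22425) = 31225363849/7382466975 in (≈ 4.230 in)

Q = 31225363849/7382466975 in ≈ 4.230 in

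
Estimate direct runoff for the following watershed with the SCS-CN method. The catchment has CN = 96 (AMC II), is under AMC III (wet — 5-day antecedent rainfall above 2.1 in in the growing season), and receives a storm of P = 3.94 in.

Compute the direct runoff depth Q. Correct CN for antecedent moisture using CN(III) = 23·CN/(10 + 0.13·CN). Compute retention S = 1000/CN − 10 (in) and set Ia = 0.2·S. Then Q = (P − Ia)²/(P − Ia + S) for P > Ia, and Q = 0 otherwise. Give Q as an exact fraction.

Adjust CN=96 to AMC III: 23·96/(10 + 0.13·96) → 2208 ÷ (562/25) = 27600/281 ≈ 98.221
S = 1000/(27600/281) − 10 = 25/138 in ≈ 0.181 in
Ia = 0.2·(25/138) = 5/138 in ≈ 0.036 in
Since P=3.940 > Ia=0.036: effective rainfall P−Ia = 6734/1725 in
Runoff Q = (P−Ia)²/(P−Ia+S) = (3.904)²/(3.904+0.181) = 90693512/24310425 ≈ 3.731 in

Q = 90693512/24310425 in ≈ 3.731 in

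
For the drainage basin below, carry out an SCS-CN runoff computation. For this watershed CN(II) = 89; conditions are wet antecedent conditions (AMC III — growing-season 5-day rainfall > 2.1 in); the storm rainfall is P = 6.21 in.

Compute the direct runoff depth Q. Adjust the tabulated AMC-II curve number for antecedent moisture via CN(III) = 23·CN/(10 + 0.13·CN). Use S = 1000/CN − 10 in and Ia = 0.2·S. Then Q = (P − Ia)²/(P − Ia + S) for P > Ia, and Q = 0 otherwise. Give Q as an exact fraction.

Q = 1560468160969/278225578900 in ≈ 5.609 in

CN(III) from CN(II)=89: (23·89)/(10 + 0.13·89) = 204700/2157 ≈ 94.900
Retention S: 1000/CN − 10 with CN=94.900 → S = 1100/2047 ≈ 0.537 in
Initial abstraction Ia = S/5 = (1100/2047)/5 = 220/2047 ≈ 0.107 in
Excess rainfall: 6.210 − 0.107 = 6.103 in; P > Ia so Q > 0
Q: (1249187/204700)² ÷ (1359187/204700) = 1560468160969/278225578900 in (≈ 5.609 in)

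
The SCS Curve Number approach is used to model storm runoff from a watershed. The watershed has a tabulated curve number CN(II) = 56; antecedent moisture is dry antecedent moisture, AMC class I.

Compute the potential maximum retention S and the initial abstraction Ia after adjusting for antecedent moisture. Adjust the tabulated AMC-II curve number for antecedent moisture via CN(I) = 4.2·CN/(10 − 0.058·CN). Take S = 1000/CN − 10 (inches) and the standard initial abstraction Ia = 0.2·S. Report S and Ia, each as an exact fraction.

Dry (AMC I): CN(I) = 4.2·56/(10 − 0.058·56) = (1176/5)/(844/125) = 7350/211 ≈ 34.834
S = 1000/(7350/211) − 10 = 2750/147 in ≈ 18.707 in
Ia = 0.2S: 0.2·18.707 = 3.741 in (exactly 550/147)

S = 2750/147 in ≈ 18.707 in; Ia = 550/147 in ≈ 3.741 in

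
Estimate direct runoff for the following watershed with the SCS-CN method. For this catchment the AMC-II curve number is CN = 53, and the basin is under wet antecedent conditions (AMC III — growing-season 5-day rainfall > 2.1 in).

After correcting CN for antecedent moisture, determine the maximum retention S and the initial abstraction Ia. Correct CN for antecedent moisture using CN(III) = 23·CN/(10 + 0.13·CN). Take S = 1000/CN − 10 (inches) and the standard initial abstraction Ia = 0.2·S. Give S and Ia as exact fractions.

S = 4700/1219 in ≈ 3.856 in; Ia = 940/1219 in ≈ 0.771 in

Wet (AMC III): CN(III) = 23·53/(10 + 0.13·53) = 1219/(1689/100) = 121900/1689 ≈ 72.173
Max retention: S = 1000/(121900/1689) − 10 = 4700/1219 in (≈ 3.856 in)
Initial abstraction Ia = S/5 = (4700/1219)/5 = 940/1219 ≈ 0.771 in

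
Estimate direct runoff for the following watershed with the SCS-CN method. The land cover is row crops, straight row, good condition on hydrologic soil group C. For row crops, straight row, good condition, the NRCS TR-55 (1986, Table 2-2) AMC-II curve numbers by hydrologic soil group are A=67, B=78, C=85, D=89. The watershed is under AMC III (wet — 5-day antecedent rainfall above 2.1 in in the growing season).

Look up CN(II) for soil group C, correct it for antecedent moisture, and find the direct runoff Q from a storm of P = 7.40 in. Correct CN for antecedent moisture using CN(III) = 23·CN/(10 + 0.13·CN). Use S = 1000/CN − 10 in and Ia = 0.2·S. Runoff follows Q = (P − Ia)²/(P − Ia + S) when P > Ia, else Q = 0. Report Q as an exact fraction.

NRCS table: row crops, straight row, good condition, soil group C → CN(II) = 85
Wet (AMC III): CN(III) = 23·85/(10 + 0.13·85) = 1955/(421/20) = 39100/421 ≈ 92.874
Max retention: S = 1000/(39100/421) − 10 = 300/391 in (≈ 0.767 in)
Ia = 0.2S: 0.2·0.767 = 0.153 in (exactly 60/391)
P − Ia = 7.400 − 0.153 = 14167/1955 ≈ 7.247 in (> 0, runoff occurs)
Q: (14167/1955)² ÷ (15667/1955) = 200703889/30628985 in (≈ 6.553 in)

Q = 200703889/30628985 in ≈ 6.553 in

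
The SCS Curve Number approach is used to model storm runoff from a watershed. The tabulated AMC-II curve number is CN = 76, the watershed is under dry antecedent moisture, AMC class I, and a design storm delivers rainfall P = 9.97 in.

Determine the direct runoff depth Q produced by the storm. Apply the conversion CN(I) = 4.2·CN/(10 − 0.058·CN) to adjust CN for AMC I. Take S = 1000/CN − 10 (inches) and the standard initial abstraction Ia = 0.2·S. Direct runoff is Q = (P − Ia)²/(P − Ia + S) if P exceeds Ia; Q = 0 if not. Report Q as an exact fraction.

Adjust CN=76 to AMC I: 4.2·76/(10 − 0.058·76) → (1596/5) ÷ (699/125) = 13300/233 ≈ 57.082
S = 1000/(13300/233) − 10 = 1000/133 in ≈ 7.519 in
Ia = 0.2·(1000/133) = 200/133 in ≈ 1.504 in
Excess rainfall: 9.970 − 1.504 = 8.466 in; P > Ia so Q > 0
Q: (112601/13300)² ÷ (212601/13300) = 12678985201/2827593300 in (≈ 4.484 in)

Q = 12678985201/2827593300 in ≈ 4.484 in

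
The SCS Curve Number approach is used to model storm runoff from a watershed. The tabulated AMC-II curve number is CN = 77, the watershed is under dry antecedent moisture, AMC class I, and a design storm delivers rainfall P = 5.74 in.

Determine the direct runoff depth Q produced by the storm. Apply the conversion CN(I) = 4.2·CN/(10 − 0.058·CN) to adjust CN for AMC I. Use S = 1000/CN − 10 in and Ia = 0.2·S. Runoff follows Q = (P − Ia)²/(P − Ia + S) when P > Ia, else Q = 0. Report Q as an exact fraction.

Q = 121856148241/74711787150 in ≈ 1.631 in

Dry (AMC I): CN(I) = 4.2·77/(10 − 0.058·77) = (1617/5)/(2767/500) = 161700/2767 ≈ 58.439
Max retention: S = 1000/(161700/2767) − 10 = 11500/1617 in (≈ 7.112 in)
Ia = 0.2·(11500/1617) = 2300/1617 in ≈ 1.422 in
P − Ia = 5.740 − 1.422 = 349079/80850 ≈ 4.318 in (> 0, runoff occurs)
Q = (349079/80850)²/((349079/80850) + 11500/1617) = (121856148241/6536722500)/(924079/80850) = 121856148241/74711787150 in ≈ 1.631 in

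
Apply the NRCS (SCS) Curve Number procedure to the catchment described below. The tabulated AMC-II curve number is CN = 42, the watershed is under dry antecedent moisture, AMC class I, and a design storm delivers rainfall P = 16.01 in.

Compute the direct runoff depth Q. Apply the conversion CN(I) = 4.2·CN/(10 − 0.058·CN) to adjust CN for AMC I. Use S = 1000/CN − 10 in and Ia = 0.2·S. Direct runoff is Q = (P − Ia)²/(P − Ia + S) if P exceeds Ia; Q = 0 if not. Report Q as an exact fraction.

Q = 173090113681/82292408100 in ≈ 2.103 in

Adjust CN=42 to AMC I: 4.2·42/(10 − 0.058·42) → (882/5) ÷ (1891/250) = 44100/1891 ≈ 23.321
Max retention: S = 1000/(44100/1891) − 10 = 14500/441 in (≈ 32.880 in)
Ia = 0.2·(14500/441) = 2900/441 in ≈ 6.576 in
Since P=16.010 > Ia=6.576: effective rainfall P−Ia = 416041/44100 in
Q: (416041/44100)² ÷ (1866041/44100) = 173090113681/82292408100 in (≈ 2.103 in)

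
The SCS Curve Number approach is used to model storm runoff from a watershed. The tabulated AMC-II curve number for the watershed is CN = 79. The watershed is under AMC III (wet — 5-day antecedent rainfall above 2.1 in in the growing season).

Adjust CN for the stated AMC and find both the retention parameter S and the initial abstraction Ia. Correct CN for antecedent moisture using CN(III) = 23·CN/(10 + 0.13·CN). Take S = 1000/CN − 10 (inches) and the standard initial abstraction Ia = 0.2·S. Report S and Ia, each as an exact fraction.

Wet (AMC III): CN(III) = 23·79/(10 + 0.13·79) = 1817/(2027/100) = 181700/2027 ≈ 89.640
Max retention: S = 1000/(181700/2027) − 10 = 2100/1817 in (≈ 1.156 in)
Initial abstraction Ia = S/5 = (2100/1817)/5 = 420/1817 ≈ 0.231 in

S = 2100/1817 in ≈ 1.156 in; Ia = 420/1817 in ≈ 0.231 in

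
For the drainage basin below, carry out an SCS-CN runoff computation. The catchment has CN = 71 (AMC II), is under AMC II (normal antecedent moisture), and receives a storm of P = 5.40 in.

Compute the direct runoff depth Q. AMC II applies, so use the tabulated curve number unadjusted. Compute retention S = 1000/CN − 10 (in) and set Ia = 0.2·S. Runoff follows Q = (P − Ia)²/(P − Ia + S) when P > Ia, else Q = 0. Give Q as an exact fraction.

CN(II) = 71; AMC II needs no correction.
Retention S: 1000/CN − 10 with CN=71.000 → S = 290/71 ≈ 4.085 in
Initial abstraction Ia = S/5 = (290/71)/5 = 58/71 ≈ 0.817 in
Excess rainfall: 5.400 − 0.817 = 4.583 in; P > Ia so Q > 0
Q: (1627/355)² ÷ (3077/355) = 2647129/1092335 in (≈ 2.423 in)

Q = 2647129/1092335 in ≈ 2.423 in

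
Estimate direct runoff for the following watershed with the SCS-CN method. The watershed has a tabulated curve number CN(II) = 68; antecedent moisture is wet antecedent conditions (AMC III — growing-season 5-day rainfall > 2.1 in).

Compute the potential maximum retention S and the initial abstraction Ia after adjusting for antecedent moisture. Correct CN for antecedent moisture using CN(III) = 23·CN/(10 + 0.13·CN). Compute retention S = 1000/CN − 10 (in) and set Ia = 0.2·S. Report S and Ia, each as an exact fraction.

S = 800/391 in ≈ 2.046 in; Ia = 160/391 in ≈ 0.409 in

Wet (AMC III): CN(III) = 23·68/(10 + 0.13·68) = 1564/(471/25) = 39100/471 ≈ 83.015
Retention S: 1000/CN − 10 with CN=83.015 → S = 800/391 ≈ 2.046 in
Initial abstraction Ia = S/5 = (800/391)/5 = 160/391 ≈ 0.409 in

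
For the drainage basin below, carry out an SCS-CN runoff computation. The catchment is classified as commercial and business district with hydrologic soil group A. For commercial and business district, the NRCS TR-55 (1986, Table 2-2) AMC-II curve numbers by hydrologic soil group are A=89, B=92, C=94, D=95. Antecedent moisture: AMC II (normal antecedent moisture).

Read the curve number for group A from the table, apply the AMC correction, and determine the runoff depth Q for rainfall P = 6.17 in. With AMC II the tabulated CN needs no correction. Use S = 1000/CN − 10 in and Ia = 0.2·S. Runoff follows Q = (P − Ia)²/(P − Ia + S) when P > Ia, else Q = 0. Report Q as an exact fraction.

NRCS table: commercial and business district, soil group A → CN(II) = 89
CN(II) = 89; AMC II needs no correction.
Max retention: S = 1000/89 − 10 = 110/89 in (≈ 1.236 in)
Initial abstraction Ia = S/5 = (110/89)/5 = 22/89 ≈ 0.247 in
Since P=6.170 > Ia=0.247: effective rainfall P−Ia = 52713/8900 in
Q = (52713/8900)²/((52713/8900) + 110/89) = (2778660369/79210000)/(63713/8900) = 2778660369/567045700 in ≈ 4.900 in

Q = 2778660369/567045700 in ≈ 4.900 in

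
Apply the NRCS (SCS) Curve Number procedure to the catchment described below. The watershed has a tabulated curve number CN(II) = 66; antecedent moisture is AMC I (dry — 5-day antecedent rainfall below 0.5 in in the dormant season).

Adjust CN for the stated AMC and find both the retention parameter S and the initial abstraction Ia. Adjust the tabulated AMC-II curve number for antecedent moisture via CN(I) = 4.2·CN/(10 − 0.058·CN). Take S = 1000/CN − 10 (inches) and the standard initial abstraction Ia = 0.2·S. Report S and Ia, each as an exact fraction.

S = 8500/693 in ≈ 12.266 in; Ia = 1700/693 in ≈ 2.453 in

Adjust CN=66 to AMC I: 4.2·66/(10 − 0.058·66) → (1386/5) ÷ (1543/250) = 69300/1543 ≈ 44.913
S = 1000/(69300/1543) − 10 = 8500/693 in ≈ 12.266 in
Ia = 0.2·(8500/693) = 1700/693 in ≈ 2.453 in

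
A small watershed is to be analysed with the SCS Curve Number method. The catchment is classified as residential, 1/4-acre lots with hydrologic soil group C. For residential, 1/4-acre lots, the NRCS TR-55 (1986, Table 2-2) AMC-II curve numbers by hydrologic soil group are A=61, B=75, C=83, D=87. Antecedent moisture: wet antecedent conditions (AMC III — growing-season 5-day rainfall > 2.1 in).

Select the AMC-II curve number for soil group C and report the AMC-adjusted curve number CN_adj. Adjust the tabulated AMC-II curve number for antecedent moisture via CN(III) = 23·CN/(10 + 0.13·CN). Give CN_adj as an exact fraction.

NRCS table: residential, 1/4-acre lots, soil group C → CN(II) = 83
CN(III) from CN(II)=83: (23·83)/(10 + 0.13·83) = 190900/2079 ≈ 91.823

CN_adj = 190900/2079 ≈ 91.823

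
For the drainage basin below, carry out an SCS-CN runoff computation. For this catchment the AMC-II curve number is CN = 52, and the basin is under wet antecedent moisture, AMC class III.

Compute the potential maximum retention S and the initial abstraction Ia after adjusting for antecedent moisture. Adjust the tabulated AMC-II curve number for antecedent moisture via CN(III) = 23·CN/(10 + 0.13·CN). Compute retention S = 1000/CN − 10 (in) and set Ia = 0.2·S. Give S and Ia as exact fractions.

S = 1200/299 in ≈ 4.013 in; Ia = 240/299 in ≈ 0.803 in

CN(III) from CN(II)=52: (23·52)/(10 + 0.13·52) = 29900/419 ≈ 71.360
Retention S: 1000/CN − 10 with CN=71.360 → S = 1200/299 ≈ 4.013 in
Ia = 0.2·(1200/299) = 240/299 in ≈ 0.803 in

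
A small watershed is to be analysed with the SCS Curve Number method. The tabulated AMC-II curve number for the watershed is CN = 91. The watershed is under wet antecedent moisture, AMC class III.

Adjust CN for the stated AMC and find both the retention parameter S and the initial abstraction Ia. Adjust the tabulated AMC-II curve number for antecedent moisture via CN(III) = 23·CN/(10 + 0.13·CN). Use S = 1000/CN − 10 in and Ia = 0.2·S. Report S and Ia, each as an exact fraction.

CN(III) from CN(II)=91: (23·91)/(10 + 0.13·91) = 209300/2183 ≈ 95.877
Max retention: S = 1000/(209300/2183) − 10 = 900/2093 in (≈ 0.430 in)
Initial abstraction Ia = S/5 = (900/2093)/5 = 180/2093 ≈ 0.086 in

S = 900/2093 in ≈ 0.430 in; Ia = 180/2093 in ≈ 0.086 in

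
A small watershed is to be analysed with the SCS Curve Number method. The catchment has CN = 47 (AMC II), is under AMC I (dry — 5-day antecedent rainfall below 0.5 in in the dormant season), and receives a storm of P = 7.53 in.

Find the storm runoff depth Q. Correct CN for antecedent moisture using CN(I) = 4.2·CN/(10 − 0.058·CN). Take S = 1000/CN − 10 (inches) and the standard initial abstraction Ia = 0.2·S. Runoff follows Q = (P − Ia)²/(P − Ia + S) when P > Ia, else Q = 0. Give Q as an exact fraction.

Dry (AMC I): CN(I) = 4.2·47/(10 − 0.058·47) = (987/5)/(3637/500) = 98700/3637 ≈ 27.138
Retention S: 1000/CN − 10 with CN=27.138 → S = 26500/987 ≈ 26.849 in
Ia = 0.2·(26500/987) = 5300/987 in ≈ 5.370 in
P − Ia = 7.530 − 5.370 = 213211/98700 ≈ 2.160 in (> 0, runoff occurs)
Q: (213211/98700)² ÷ (2863211/98700) = 45458930521/282598925700 in (≈ 0.161 in)

Q = 45458930521/282598925700 in ≈ 0.161 in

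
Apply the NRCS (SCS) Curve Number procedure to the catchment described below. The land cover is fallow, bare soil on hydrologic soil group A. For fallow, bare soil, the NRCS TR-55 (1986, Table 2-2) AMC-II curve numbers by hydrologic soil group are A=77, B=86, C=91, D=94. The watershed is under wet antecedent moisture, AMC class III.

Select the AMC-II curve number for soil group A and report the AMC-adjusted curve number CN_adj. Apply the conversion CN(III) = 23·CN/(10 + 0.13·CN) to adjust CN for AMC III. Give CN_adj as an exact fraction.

NRCS table: fallow, bare soil, soil group A → CN(II) = 77
Adjust CN=77 to AMC III: 23·77/(10 + 0.13·77) → 1771 ÷ (2001/100) = 7700/87 ≈ 88.506

CN_adj = 7700/87 ≈ 88.506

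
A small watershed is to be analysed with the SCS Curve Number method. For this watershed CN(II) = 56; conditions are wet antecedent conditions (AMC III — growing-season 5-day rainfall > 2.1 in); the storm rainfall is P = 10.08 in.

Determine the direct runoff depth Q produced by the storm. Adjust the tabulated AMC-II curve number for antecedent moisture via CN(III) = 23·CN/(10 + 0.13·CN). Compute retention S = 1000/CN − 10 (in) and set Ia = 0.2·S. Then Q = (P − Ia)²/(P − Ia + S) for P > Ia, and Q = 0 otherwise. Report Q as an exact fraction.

Q = 357625921/51894325 in ≈ 6.891 in

Wet (AMC III): CN(III) = 23·56/(10 + 0.13·56) = 1288/(432/25) = 4025/54 ≈ 74.537
Retention S: 1000/CN − 10 with CN=74.537 → S = 550/161 ≈ 3.416 in
Ia = 0.2·(550/161) = 110/161 in ≈ 0.683 in
Since P=10.080 > Ia=0.683: effective rainfall P−Ia = 37822/4025 in
Q = (37822/4025)²/((37822/4025) + 550/161) = (1430503684/16200625)/(51572/4025) = 357625921/51894325 in ≈ 6.891 in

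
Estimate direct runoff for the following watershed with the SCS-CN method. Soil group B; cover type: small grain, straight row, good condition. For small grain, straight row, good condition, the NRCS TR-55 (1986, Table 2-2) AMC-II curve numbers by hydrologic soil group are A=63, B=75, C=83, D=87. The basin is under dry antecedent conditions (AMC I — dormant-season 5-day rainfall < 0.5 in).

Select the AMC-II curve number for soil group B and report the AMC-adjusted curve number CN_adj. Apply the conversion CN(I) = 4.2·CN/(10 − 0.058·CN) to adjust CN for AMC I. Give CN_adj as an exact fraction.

NRCS table: small grain, straight row, good condition, soil group B → CN(II) = 75
Dry (AMC I): CN(I) = 4.2·75/(10 − 0.058·75) = 315/(113/20) = 6300/113 ≈ 55.752

CN_adj = 6300/113 ≈ 55.752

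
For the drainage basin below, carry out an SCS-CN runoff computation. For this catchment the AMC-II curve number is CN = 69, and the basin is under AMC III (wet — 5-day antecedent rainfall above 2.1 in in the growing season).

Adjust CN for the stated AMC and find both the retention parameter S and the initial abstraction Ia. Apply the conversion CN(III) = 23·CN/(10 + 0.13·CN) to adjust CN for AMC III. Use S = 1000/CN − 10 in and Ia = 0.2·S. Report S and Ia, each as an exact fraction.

CN(III) from CN(II)=69: (23·69)/(10 + 0.13·69) = 158700/1897 ≈ 83.658
Retention S: 1000/CN − 10 with CN=83.658 → S = 3100/1587 ≈ 1.953 in
Ia = 0.2S: 0.2·1.953 = 0.391 in (exactly 620/1587)

S = 3100/1587 in ≈ 1.953 in; Ia = 620/1587 in ≈ 0.391 in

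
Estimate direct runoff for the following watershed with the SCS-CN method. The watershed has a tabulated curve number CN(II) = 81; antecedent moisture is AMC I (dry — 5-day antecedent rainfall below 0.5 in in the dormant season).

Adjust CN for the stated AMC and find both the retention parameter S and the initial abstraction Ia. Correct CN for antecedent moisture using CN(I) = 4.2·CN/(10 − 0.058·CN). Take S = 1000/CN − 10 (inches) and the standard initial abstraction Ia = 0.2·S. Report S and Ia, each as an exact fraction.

S = 9500/1701 in ≈ 5.585 in; Ia = 1900/1701 in ≈ 1.117 in

Dry (AMC I): CN(I) = 4.2·81/(10 − 0.058·81) = (1701/5)/(2651/500) = 170100/2651 ≈ 64.164
S = 1000/(170100/2651) − 10 = 9500/1701 in ≈ 5.585 in
Ia = 0.2S: 0.2·5.585 = 1.117 in (exactly 1900/1701)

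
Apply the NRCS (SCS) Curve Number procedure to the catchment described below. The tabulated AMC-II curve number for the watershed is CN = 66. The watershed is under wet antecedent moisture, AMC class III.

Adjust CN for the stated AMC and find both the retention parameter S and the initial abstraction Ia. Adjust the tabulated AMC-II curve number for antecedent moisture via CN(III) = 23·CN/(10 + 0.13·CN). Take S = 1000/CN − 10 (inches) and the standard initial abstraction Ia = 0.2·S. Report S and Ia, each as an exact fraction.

S = 1700/759 in ≈ 2.240 in; Ia = 340/759 in ≈ 0.448 in

Wet (AMC III): CN(III) = 23·66/(10 + 0.13·66) = 1518/(929/50) = 75900/929 ≈ 81.701
Max retention: S = 1000/(75900/929) − 10 = 1700/759 in (≈ 2.240 in)
Ia = 0.2S: 0.2·2.240 = 0.448 in (exactly 340/759)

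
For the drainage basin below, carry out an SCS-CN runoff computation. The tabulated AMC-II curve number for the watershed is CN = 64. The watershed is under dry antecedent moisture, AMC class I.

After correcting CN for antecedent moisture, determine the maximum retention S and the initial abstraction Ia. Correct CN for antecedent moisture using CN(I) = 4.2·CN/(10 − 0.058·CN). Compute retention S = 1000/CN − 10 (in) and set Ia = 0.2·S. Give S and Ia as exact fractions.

CN(I) from CN(II)=64: (4.2·64)/(10 − 0.058·64) = 5600/131 ≈ 42.748
Max retention: S = 1000/(5600/131) − 10 = 375/28 in (≈ 13.393 in)
Initial abstraction Ia = S/5 = (375/28)/5 = 75/28 ≈ 2.679 in

S = 375/28 in ≈ 13.393 in; Ia = 75/28 in ≈ 2.679 in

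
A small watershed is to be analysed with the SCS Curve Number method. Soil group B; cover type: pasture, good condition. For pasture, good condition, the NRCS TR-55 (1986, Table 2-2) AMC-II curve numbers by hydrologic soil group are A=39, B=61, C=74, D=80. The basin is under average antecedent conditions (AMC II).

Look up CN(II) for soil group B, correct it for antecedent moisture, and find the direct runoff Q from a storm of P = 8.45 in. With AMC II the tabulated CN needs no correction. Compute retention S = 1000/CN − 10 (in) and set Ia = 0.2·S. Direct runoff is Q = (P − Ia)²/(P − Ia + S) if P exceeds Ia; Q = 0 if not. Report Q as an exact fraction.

NRCS table: pasture, good condition, soil group B → CN(II) = 61
AMC II — tabulated CN = 61 applies directly.
S = 1000/61 − 10 = 390/61 in ≈ 6.393 in
Initial abstraction Ia = S/5 = (390/61)/5 = 78/61 ≈ 1.279 in
Since P=8.450 > Ia=1.279: effective rainfall P−Ia = 8749/1220 in
Q = (8749/1220)²/((8749/1220) + 390/61) = (76545001/1488400)/(16549/1220) = 5888077/1553060 in ≈ 3.791 in

Q = 5888077/1553060 in ≈ 3.791 in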